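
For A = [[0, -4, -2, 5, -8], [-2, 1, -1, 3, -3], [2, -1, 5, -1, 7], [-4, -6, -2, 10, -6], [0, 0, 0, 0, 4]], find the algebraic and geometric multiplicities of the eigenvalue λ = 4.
The characteristic polynomial is (x - 4)^5, so the factor x - 4 appears with exponent 5: the algebraic multiplicity is 5.

rank(A - 4I) = 2, so the eigenspace has dimension 5 - 2 = 3: the geometric multiplicity is 3.

Since 3 < 5, A is not diagonalizable.

algebraic multiplicity 5, geometric multiplicity 3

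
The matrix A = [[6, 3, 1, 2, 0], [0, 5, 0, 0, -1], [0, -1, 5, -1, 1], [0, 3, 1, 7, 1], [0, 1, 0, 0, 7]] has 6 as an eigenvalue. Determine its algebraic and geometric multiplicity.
The characteristic polynomial is (x - 6)^5, so the factor x - 6 appears with exponent 5: the algebraic multiplicity is 5.

rank(A - 6I) = 3, so the eigenspace has dimension 5 - 3 = 2: the geometric multiplicity is 2.

Since 2 < 5, A is not diagonalizable.

algebraic multiplicity 5, geometric multiplicity 2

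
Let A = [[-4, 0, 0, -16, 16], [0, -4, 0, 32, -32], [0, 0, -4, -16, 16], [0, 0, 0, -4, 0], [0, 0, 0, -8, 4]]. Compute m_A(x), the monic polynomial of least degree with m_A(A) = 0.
m_A(x) = (x - 4)(x + 4)

The characteristic polynomial factors as (x - 4)(x + 4)^4. The minimal polynomial is ∏(x - λ)^{k_λ} where k_λ is the size of the largest Jordan block at λ.

For λ = -4: rank(A + 4I) = 1, and the largest Jordan block has size 1 (the smallest k with rank((A + 4I)^k) = rank((A + 4I)^(k+1))).
For λ = 4: rank(A - 4I) = 4, and the largest Jordan block has size 1 (the smallest k with rank((A - 4I)^k) = rank((A - 4I)^(k+1))).

So m_A(x) = (x - 4)(x + 4).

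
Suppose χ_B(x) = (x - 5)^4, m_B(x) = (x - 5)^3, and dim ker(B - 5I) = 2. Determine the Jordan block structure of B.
Jordan blocks: (5, 3), (5, 1)

λ = 5: algebraic multiplicity 4 (exponent in χ_B), largest block size 3 (exponent in m_B), 2 blocks (geometric multiplicity). These force block sizes [3, 1].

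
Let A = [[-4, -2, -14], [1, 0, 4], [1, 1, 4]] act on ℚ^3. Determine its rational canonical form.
The invariant factors of A (the non-unit diagonal entries of the Smith normal form of xI - A over ℚ[x]) are x^3 - 4x - 2, each dividing the next. The characteristic polynomial is their product, x^3 - 4x - 2.

The rational canonical form is the block-diagonal matrix of companion matrices C(f_i):
R = [[0, 0, 2], [1, 0, 4], [0, 1, 0]].

Note the characteristic polynomial does not split into linear factors over ℚ, so A has no Jordan form over ℚ; the rational canonical form exists over any field.

R = [[0, 0, 2], [1, 0, 4], [0, 1, 0]]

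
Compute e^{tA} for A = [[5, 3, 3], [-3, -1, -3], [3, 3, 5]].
e^{tA} = [[e^{5*t}, e^{5*t} - e^{2*t}, e^{5*t} - e^{2*t}], [-e^{5*t} + e^{2*t}, (2 - e^{3*t})*e^{2*t}, -e^{5*t} + e^{2*t}], [e^{5*t} - e^{2*t}, e^{5*t} - e^{2*t}, e^{5*t}]]

A has Jordan form J = [[2, 0, 0], [0, 2, 0], [0, 0, 5]] with A = PJP^{-1}, so e^{tA} = P e^{tJ} P^{-1}.

For a Jordan block J_k(λ), e^{tJ_k(λ)} = e^{λt} · (I + tN + t^2 N^2/2! + ... + t^{k-1} N^{k-1}/(k-1)!) where N is the nilpotent superdiagonal part.

Assembling the blocks and conjugating back gives the entries of e^{tA} as shown above.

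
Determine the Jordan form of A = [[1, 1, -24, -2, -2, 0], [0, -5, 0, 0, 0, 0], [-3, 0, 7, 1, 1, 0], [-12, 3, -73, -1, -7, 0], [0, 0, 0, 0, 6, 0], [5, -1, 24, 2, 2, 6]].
The characteristic polynomial is det(xI - A) = (x - 6)^4(x + 5)^2, so the eigenvalues are -5 (algebraic multiplicity 2), 6 (algebraic multiplicity 4).

For λ = -5: rank(A + 5I) = 5, rank((A + 5I)^2) = 4. The eigenspace has dimension 6 - 5 = 1, so there is 1 Jordan block; the rank sequence gives block sizes [2].

For λ = 6: rank(A - 6I) = 3, rank((A - 6I)^2) = 2. The eigenspace has dimension 6 - 3 = 3, so there are 3 Jordan blocks; the rank sequence gives block sizes [2, 1, 1].

Assembling the blocks gives the Jordan form J above.

J = [[-5, 1, 0, 0, 0, 0], [0, -5, 0, 0, 0, 0], [0, 0, 6, 1, 0, 0], [0, 0, 0, 6, 0, 0], [0, 0, 0, 0, 6, 0], [0, 0, 0, 0, 0, 6]]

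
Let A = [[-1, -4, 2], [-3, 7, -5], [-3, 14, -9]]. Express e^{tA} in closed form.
A has Jordan form J = [[-1, 1, 0], [0, -1, 1], [0, 0, -1]] with A = PJP^{-1}, so e^{tA} = P e^{tJ} P^{-1}.

For a Jordan block J_k(λ), e^{tJ_k(λ)} = e^{λt} · (I + tN + t^2 N^2/2! + ... + t^{k-1} N^{k-1}/(k-1)!) where N is the nilpotent superdiagonal part.

Assembling the blocks and conjugating back gives the entries of e^{tA} as shown above.

e^{tA} = [[(3*t^2 + 1)*e^{-t}, 2*t*(-t - 2)*e^{-t}, 2*t*(t + 1)*e^{-t}], [3*t*(-3*t - 2)*e^{-t}/2, (3*t^2 + 8*t + 1)*e^{-t}, t*(-3*t - 5)*e^{-t}], [3*t*(-3*t - 1)*e^{-t}, 2*t*(3*t + 7)*e^{-t}, (-6*t^2 - 8*t + 1)*e^{-t}]]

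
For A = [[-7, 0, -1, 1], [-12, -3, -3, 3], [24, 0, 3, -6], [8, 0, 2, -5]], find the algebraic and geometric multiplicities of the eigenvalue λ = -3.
The characteristic polynomial is (x + 3)^4, so the factor x + 3 appears with exponent 4: the algebraic multiplicity is 4.

rank(A + 3I) = 1, so the eigenspace has dimension 4 - 1 = 3: the geometric multiplicity is 3.

Since 3 < 4, A is not diagonalizable.

algebraic multiplicity 4, geometric multiplicity 3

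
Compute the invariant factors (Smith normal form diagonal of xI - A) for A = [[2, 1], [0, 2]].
The Jordan structure of A has elementary divisors (x - 2)^2. Arranging the block sizes at each eigenvalue in decreasing order and taking row products gives the invariant factors.

Invariant factors (smallest first, each dividing the next): (x - 2)^2.

Check: the last factor (x - 2)^2 is the minimal polynomial, and the product (x - 2)^2 is the characteristic polynomial.

(x - 2)^2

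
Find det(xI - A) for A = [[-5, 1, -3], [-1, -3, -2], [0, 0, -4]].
xI - A = [[x + 5, -1, 3], [1, x + 3, 2], [0, 0, x + 4]].

Expanding det(xI - A) along the first row:
det(xI - A) = + (x + 5)·det([[x + 3, 2], [0, x + 4]]) - (-1)·det([[1, 2], [0, x + 4]]) + (3)·det([[1, x + 3], [0, 0]]).

Evaluating gives χ_A(x) = x^3 + 12x^2 + 48x + 64 = (x + 4)^3.

χ_A(x) = (x + 4)^3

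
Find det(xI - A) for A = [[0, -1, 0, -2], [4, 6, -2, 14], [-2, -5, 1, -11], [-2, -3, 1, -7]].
xI - A = [[x, 1, 0, 2], [-4, x - 6, 2, -14], [2, 5, x - 1, 11], [2, 3, -1, x + 7]].

Expanding det(xI - A) along the first row:
det(xI - A) = + (x)·det([[x - 6, 2, -14], [5, x - 1, 11], [3, -1, x + 7]]) - (1)·det([[-4, 2, -14], [2, x - 1, 11], [2, -1, x + 7]]) + (0)·det([[-4, x - 6, -14], [2, 5, 11], [2, 3, x + 7]]) - (2)·det([[-4, x - 6, 2], [2, 5, x - 1], [2, 3, -1]]).

Evaluating gives χ_A(x) = x^4.

χ_A(x) = x^4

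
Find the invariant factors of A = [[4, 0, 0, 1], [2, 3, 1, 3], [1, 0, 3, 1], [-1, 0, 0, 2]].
The Jordan structure of A has elementary divisors (x - 3)^2, (x - 3)^2. Arranging the block sizes at each eigenvalue in decreasing order and taking row products gives the invariant factors.

Invariant factors (smallest first, each dividing the next): (x - 3)^2, (x - 3)^2.

Check: the last factor (x - 3)^2 is the minimal polynomial, and the product (x - 3)^4 is the characteristic polynomial.

(x - 3)^2, (x - 3)^2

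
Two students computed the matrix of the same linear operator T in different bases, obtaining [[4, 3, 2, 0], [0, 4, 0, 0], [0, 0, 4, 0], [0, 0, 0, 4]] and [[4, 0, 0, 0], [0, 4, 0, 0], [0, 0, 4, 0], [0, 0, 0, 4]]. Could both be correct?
Both have characteristic polynomial (x - 4)^4, but the minimal polynomial of A is (x - 4)^2 while the minimal polynomial of B is x - 4. The minimal polynomial is a similarity invariant, so A and B are not similar.

No.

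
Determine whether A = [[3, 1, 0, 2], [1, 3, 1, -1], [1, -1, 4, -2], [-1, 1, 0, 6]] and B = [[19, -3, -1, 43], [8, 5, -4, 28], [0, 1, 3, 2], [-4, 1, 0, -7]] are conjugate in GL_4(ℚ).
No.

trace(A) = 16 but trace(B) = 20. The trace is a similarity invariant, so A and B are not similar.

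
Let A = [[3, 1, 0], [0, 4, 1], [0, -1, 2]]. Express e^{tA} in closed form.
e^{tA} = [[e^{3*t}, t*(t + 2)*e^{3*t}/2, t^2*e^{3*t}/2], [0, (t + 1)*e^{3*t}, t*e^{3*t}], [0, -t*e^{3*t}, (1 - t)*e^{3*t}]]

A has Jordan form J = [[3, 1, 0], [0, 3, 1], [0, 0, 3]] with A = PJP^{-1}, so e^{tA} = P e^{tJ} P^{-1}.

For a Jordan block J_k(λ), e^{tJ_k(λ)} = e^{λt} · (I + tN + t^2 N^2/2! + ... + t^{k-1} N^{k-1}/(k-1)!) where N is the nilpotent superdiagonal part.

Assembling the blocks and conjugating back gives the entries of e^{tA} as shown above.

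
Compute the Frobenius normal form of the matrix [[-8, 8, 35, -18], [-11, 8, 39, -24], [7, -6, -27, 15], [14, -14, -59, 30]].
R = [[0, 0, 0, -6], [1, 0, 0, 14], [0, 1, 0, -4], [0, 0, 1, 3]]

The invariant factors of A (the non-unit diagonal entries of the Smith normal form of xI - A over ℚ[x]) are (x - 3)(x^3 + 4x - 2), each dividing the next. The characteristic polynomial is their product, (x - 3)(x^3 + 4x - 2).

The rational canonical form is the block-diagonal matrix of companion matrices C(f_i):
R = [[0, 0, 0, -6], [1, 0, 0, 14], [0, 1, 0, -4], [0, 0, 1, 3]].

Note the characteristic polynomial does not split into linear factors over ℚ, so A has no Jordan form over ℚ; the rational canonical form exists over any field.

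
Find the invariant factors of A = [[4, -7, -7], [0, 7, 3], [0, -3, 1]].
x - 4, (x - 4)^2

The Jordan structure of A has elementary divisors (x - 4)^2, (x - 4). Arranging the block sizes at each eigenvalue in decreasing order and taking row products gives the invariant factors.

Invariant factors (smallest first, each dividing the next): x - 4, (x - 4)^2.

Check: the last factor (x - 4)^2 is the minimal polynomial, and the product (x - 4)^3 is the characteristic polynomial.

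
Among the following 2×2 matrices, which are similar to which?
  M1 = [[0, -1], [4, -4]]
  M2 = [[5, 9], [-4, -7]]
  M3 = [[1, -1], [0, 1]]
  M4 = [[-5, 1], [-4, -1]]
Characteristic polynomials: χ_{M1} = (x + 2)^2, χ_{M2} = (x + 1)^2, χ_{M3} = (x - 1)^2, χ_{M4} = (x + 3)^2.

{M1}: invariant factors (x + 2)^2.

{M2}: invariant factors (x + 1)^2.

{M3}: invariant factors (x - 1)^2.

{M4}: invariant factors (x + 3)^2.

Matrices are similar if and only if their invariant-factor lists agree; the partition into similarity classes is {M1}, {M2}, {M3}, {M4}.

4 classes: {M1}, {M2}, {M3}, {M4}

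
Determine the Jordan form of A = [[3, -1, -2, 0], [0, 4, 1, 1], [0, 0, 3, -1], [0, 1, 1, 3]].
J = [[3, 1, 0, 0], [0, 3, 1, 0], [0, 0, 3, 0], [0, 0, 0, 4]]

The characteristic polynomial is det(xI - A) = (x - 4)(x - 3)^3, so the eigenvalues are 3 (algebraic multiplicity 3), 4 (algebraic multiplicity 1).

For λ = 3: rank(A - 3I) = 3, rank((A - 3I)^2) = 2, rank((A - 3I)^3) = 1. The eigenspace has dimension 4 - 3 = 1, so there is 1 Jordan block; the rank sequence gives block sizes [3].

For λ = 4: algebraic multiplicity 1 gives one 1×1 block.

Assembling the blocks gives the Jordan form J above.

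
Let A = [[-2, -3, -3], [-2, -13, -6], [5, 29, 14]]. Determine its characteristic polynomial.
xI - A = [[x + 2, 3, 3], [2, x + 13, 6], [-5, -29, x - 14]].

Expanding det(xI - A) along the first row:
det(xI - A) = + (x + 2)·det([[x + 13, 6], [-29, x - 14]]) - (3)·det([[2, 6], [-5, x - 14]]) + (3)·det([[2, x + 13], [-5, -29]]).

Evaluating gives χ_A(x) = x^3 + x^2 - x - 1 = (x - 1)(x + 1)^2.

χ_A(x) = (x - 1)(x + 1)^2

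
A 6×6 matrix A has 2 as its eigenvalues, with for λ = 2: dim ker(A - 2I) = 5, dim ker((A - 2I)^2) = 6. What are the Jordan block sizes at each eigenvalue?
Jordan blocks: (2, 2), (2, 1), (2, 1), (2, 1), (2, 1)

λ = 2: successive nullity increments [5, 1] count blocks of size ≥ k; block sizes are [2, 1, 1, 1, 1].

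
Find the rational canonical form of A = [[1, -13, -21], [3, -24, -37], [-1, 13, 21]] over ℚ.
The invariant factors of A (the non-unit diagonal entries of the Smith normal form of xI - A over ℚ[x]) are x(x - 2)(x + 4), each dividing the next. The characteristic polynomial is their product, x(x - 2)(x + 4).

The rational canonical form is the block-diagonal matrix of companion matrices C(f_i):
R = [[0, 0, 0], [1, 0, 8], [0, 1, -2]].

R = [[0, 0, 0], [1, 0, 8], [0, 1, -2]]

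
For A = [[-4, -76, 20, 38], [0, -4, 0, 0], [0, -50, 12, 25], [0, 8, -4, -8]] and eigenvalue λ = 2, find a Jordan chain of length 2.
We seek v_1 ∈ ker((A - 2I)^2) \ ker(A - 2I), then set v_{i+1} = (A - 2I) v_i.

One such chain is v_1 = [[-1, 0, -2, 1]]^T, v_2 = [[4, 0, 5, -2]]^T. Check: (A - 2I) v_2 = [[0, 0, 0, 0]]^T = 0.

v_1 = [[-1, 0, -2, 1]]^T, v_2 = [[4, 0, 5, -2]]^T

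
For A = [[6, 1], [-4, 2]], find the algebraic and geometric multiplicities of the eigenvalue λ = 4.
algebraic multiplicity 2, geometric multiplicity 1

The characteristic polynomial is (x - 4)^2, so the factor x - 4 appears with exponent 2: the algebraic multiplicity is 2.

rank(A - 4I) = 1, so the eigenspace has dimension 2 - 1 = 1: the geometric multiplicity is 1.

Since 1 < 2, A is not diagonalizable.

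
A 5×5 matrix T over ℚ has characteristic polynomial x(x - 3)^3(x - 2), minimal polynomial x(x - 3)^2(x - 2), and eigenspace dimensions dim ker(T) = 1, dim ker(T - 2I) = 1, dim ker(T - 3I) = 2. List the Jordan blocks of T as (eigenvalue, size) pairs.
λ = 0: algebraic multiplicity 1 (exponent in χ_T), largest block size 1 (exponent in m_T), 1 block (geometric multiplicity). This forces block sizes [1].
λ = 2: algebraic multiplicity 1 (exponent in χ_T), largest block size 1 (exponent in m_T), 1 block (geometric multiplicity). This forces block sizes [1].
λ = 3: algebraic multiplicity 3 (exponent in χ_T), largest block size 2 (exponent in m_T), 2 blocks (geometric multiplicity). These force block sizes [2, 1].

Jordan blocks: (0, 1), (2, 1), (3, 2), (3, 1)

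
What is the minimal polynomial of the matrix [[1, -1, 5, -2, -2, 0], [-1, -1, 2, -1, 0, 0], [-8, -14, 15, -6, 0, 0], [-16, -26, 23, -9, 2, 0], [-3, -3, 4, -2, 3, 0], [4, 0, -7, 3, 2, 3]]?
m_A(x) = x^2(x - 3)^3

The characteristic polynomial factors as x^2(x - 3)^4. The minimal polynomial is ∏(x - λ)^{k_λ} where k_λ is the size of the largest Jordan block at λ.

For λ = 0: rank(A) = 5, and the largest Jordan block has size 2 (the smallest k with rank(A^k) = rank(A^(k+1))).
For λ = 3: rank(A - 3I) = 4, and the largest Jordan block has size 3 (the smallest k with rank((A - 3I)^k) = rank((A - 3I)^(k+1))).

So m_A(x) = x^2(x - 3)^3.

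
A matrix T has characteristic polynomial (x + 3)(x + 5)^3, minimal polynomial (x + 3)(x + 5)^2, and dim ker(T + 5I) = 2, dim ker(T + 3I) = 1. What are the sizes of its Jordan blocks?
λ = -5: algebraic multiplicity 3 (exponent in χ_T), largest block size 2 (exponent in m_T), 2 blocks (geometric multiplicity). These force block sizes [2, 1].
λ = -3: algebraic multiplicity 1 (exponent in χ_T), largest block size 1 (exponent in m_T), 1 block (geometric multiplicity). This forces block sizes [1].

Jordan blocks: (-5, 2), (-5, 1), (-3, 1)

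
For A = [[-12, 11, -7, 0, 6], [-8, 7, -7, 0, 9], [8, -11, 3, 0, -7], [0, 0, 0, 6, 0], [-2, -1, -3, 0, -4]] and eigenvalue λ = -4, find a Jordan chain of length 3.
We seek v_1 ∈ ker((A + 4I)^3) \ ker((A + 4I)^2), then set v_{i+1} = (A + 4I) v_i.

One such chain is v_1 = [[-1, 0, 1, 0, 0]]^T, v_2 = [[1, 1, -1, 0, -1]]^T, v_3 = [[4, 1, -3, 0, 0]]^T. Check: (A + 4I) v_3 = [[0, 0, 0, 0, 0]]^T = 0.

v_1 = [[-1, 0, 1, 0, 0]]^T, v_2 = [[1, 1, -1, 0, -1]]^T, v_3 = [[4, 1, -3, 0, 0]]^T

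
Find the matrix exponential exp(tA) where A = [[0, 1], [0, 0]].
A has Jordan form J = [[0, 1], [0, 0]] with A = PJP^{-1}, so e^{tA} = P e^{tJ} P^{-1}.

For a Jordan block J_k(λ), e^{tJ_k(λ)} = e^{λt} · (I + tN + t^2 N^2/2! + ... + t^{k-1} N^{k-1}/(k-1)!) where N is the nilpotent superdiagonal part.

Assembling the blocks and conjugating back gives the entries of e^{tA} as shown above.

e^{tA} = [[1, t], [0, 1]]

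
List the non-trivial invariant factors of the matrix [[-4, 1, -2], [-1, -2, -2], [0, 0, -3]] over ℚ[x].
x + 3, (x + 3)^2

The Jordan structure of A has elementary divisors (x + 3)^2, (x + 3). Arranging the block sizes at each eigenvalue in decreasing order and taking row products gives the invariant factors.

Invariant factors (smallest first, each dividing the next): x + 3, (x + 3)^2.

Check: the last factor (x + 3)^2 is the minimal polynomial, and the product (x + 3)^3 is the characteristic polynomial.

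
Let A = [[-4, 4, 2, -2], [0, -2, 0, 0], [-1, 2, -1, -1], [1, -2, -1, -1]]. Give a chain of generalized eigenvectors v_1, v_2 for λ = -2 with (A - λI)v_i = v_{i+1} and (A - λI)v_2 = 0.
v_1 = [[4, 1, 2, 1]]^T, v_2 = [[-2, 0, -1, 1]]^T

We seek v_1 ∈ ker((A + 2I)^2) \ ker(A + 2I), then set v_{i+1} = (A + 2I) v_i.

One such chain is v_1 = [[4, 1, 2, 1]]^T, v_2 = [[-2, 0, -1, 1]]^T. Check: (A + 2I) v_2 = [[0, 0, 0, 0]]^T = 0.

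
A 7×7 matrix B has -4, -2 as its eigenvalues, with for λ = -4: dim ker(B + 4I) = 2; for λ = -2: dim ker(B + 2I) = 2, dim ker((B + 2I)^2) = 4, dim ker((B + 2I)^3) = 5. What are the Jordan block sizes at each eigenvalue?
λ = -4: successive nullity increments [2] count blocks of size ≥ k; block sizes are [1, 1].
λ = -2: successive nullity increments [2, 2, 1] count blocks of size ≥ k; block sizes are [3, 2].

Jordan blocks: (-4, 1), (-4, 1), (-2, 3), (-2, 2)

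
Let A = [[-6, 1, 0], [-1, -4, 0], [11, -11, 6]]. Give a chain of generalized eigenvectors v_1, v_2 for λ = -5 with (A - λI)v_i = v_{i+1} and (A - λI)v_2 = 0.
We seek v_1 ∈ ker((A + 5I)^2) \ ker(A + 5I), then set v_{i+1} = (A + 5I) v_i.

One such chain is v_1 = [[2, 3, 1]]^T, v_2 = [[1, 1, 0]]^T. Check: (A + 5I) v_2 = [[0, 0, 0]]^T = 0.

v_1 = [[2, 3, 1]]^T, v_2 = [[1, 1, 0]]^T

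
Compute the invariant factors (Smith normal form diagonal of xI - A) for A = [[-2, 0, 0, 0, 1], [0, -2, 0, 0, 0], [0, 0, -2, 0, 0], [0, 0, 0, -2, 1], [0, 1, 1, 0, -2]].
The Jordan structure of A has elementary divisors (x + 2)^3, (x + 2), (x + 2). Arranging the block sizes at each eigenvalue in decreasing order and taking row products gives the invariant factors.

Invariant factors (smallest first, each dividing the next): x + 2, x + 2, (x + 2)^3.

Check: the last factor (x + 2)^3 is the minimal polynomial, and the product (x + 2)^5 is the characteristic polynomial.

x + 2, x + 2, (x + 2)^3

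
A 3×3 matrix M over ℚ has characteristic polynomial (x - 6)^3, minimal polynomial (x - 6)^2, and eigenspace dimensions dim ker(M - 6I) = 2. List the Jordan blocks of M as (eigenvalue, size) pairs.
Jordan blocks: (6, 2), (6, 1)

λ = 6: algebraic multiplicity 3 (exponent in χ_M), largest block size 2 (exponent in m_M), 2 blocks (geometric multiplicity). These force block sizes [2, 1].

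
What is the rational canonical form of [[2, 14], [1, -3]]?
The invariant factors of A (the non-unit diagonal entries of the Smith normal form of xI - A over ℚ[x]) are (x - 4)(x + 5), each dividing the next. The characteristic polynomial is their product, (x - 4)(x + 5).

The rational canonical form is the block-diagonal matrix of companion matrices C(f_i):
R = [[0, 20], [1, -1]].

R = [[0, 20], [1, -1]]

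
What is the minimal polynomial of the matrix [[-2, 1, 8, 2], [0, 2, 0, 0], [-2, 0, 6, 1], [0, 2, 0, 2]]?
m_A(x) = (x - 2)^2

The characteristic polynomial factors as (x - 2)^4. The minimal polynomial is ∏(x - λ)^{k_λ} where k_λ is the size of the largest Jordan block at λ.

For λ = 2: rank(A - 2I) = 2, and the largest Jordan block has size 2 (the smallest k with rank((A - 2I)^k) = rank((A - 2I)^(k+1))).

So m_A(x) = (x - 2)^2.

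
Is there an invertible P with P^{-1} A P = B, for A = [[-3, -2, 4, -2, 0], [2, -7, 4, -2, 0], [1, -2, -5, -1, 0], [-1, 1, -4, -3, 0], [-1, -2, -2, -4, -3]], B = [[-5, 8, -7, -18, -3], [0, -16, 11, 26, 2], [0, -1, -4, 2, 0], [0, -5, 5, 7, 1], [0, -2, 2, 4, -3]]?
Two matrices over a field are similar if and only if they have the same invariant factors.

Both A and B have characteristic polynomial (x + 3)^2(x + 5)^3 and minimal polynomial (x + 3)^2(x + 5)^3. Computing further, both have invariant factors (x + 3)^2(x + 5)^3. Hence A and B are similar.

Yes.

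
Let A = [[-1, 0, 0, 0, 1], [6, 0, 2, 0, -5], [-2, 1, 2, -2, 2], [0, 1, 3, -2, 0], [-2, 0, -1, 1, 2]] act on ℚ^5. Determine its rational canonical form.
The invariant factors of A (the non-unit diagonal entries of the Smith normal form of xI - A over ℚ[x]) are (x - 1)(x^2 + 1)^2, each dividing the next. The characteristic polynomial is their product, (x - 1)(x^2 + 1)^2.

The rational canonical form is the block-diagonal matrix of companion matrices C(f_i):
R = [[0, 0, 0, 0, 1], [1, 0, 0, 0, -1], [0, 1, 0, 0, 2], [0, 0, 1, 0, -2], [0, 0, 0, 1, 1]].

Note the characteristic polynomial does not split into linear factors over ℚ, so A has no Jordan form over ℚ; the rational canonical form exists over any field.

R = [[0, 0, 0, 0, 1], [1, 0, 0, 0, -1], [0, 1, 0, 0, 2], [0, 0, 1, 0, -2], [0, 0, 0, 1, 1]]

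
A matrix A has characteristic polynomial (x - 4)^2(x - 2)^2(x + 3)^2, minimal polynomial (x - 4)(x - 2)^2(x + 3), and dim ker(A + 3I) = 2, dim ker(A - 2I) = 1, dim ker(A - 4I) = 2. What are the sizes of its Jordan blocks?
Jordan blocks: (-3, 1), (-3, 1), (2, 2), (4, 1), (4, 1)

λ = -3: algebraic multiplicity 2 (exponent in χ_A), largest block size 1 (exponent in m_A), 2 blocks (geometric multiplicity). These force block sizes [1, 1].
λ = 2: algebraic multiplicity 2 (exponent in χ_A), largest block size 2 (exponent in m_A), 1 block (geometric multiplicity). This forces block sizes [2].
λ = 4: algebraic multiplicity 2 (exponent in χ_A), largest block size 1 (exponent in m_A), 2 blocks (geometric multiplicity). These force block sizes [1, 1].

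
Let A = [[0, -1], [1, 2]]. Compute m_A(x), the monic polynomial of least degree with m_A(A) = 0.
m_A(x) = (x - 1)^2

The characteristic polynomial factors as (x - 1)^2. The minimal polynomial is ∏(x - λ)^{k_λ} where k_λ is the size of the largest Jordan block at λ.

For λ = 1: rank(A - I) = 1, and the largest Jordan block has size 2 (the smallest k with rank((A - I)^k) = rank((A - I)^(k+1))).

So m_A(x) = (x - 1)^2.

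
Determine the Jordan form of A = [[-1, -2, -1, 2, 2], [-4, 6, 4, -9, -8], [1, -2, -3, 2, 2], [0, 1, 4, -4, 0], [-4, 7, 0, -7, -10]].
The characteristic polynomial is det(xI - A) = (x + 2)^3(x + 3)^2, so the eigenvalues are -3 (algebraic multiplicity 2), -2 (algebraic multiplicity 3).

For λ = -3: rank(A + 3I) = 4, rank((A + 3I)^2) = 3. The eigenspace has dimension 5 - 4 = 1, so there is 1 Jordan block; the rank sequence gives block sizes [2].

For λ = -2: rank(A + 2I) = 3, rank((A + 2I)^2) = 2. The eigenspace has dimension 5 - 3 = 2, so there are 2 Jordan blocks; the rank sequence gives block sizes [2, 1].

Assembling the blocks gives the Jordan form J above.

J = [[-3, 1, 0, 0, 0], [0, -3, 0, 0, 0], [0, 0, -2, 1, 0], [0, 0, 0, -2, 0], [0, 0, 0, 0, -2]]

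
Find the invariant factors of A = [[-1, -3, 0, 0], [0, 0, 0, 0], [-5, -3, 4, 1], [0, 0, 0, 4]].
x(x - 4)^2(x + 1)

The Jordan structure of A has elementary divisors (x + 1), x, (x - 4)^2. Arranging the block sizes at each eigenvalue in decreasing order and taking row products gives the invariant factors.

Invariant factors (smallest first, each dividing the next): x(x - 4)^2(x + 1).

Check: the last factor x(x - 4)^2(x + 1) is the minimal polynomial, and the product x(x - 4)^2(x + 1) is the characteristic polynomial.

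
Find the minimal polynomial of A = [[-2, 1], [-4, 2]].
m_A(x) = x^2

The characteristic polynomial factors as x^2. The minimal polynomial is ∏(x - λ)^{k_λ} where k_λ is the size of the largest Jordan block at λ.

For λ = 0: rank(A) = 1, and the largest Jordan block has size 2 (the smallest k with rank(A^k) = rank(A^(k+1))).

So m_A(x) = x^2.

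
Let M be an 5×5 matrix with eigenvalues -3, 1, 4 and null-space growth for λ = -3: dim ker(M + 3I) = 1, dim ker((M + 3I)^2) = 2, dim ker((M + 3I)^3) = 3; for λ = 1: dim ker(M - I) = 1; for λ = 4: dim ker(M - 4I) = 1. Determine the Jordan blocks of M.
Jordan blocks: (-3, 3), (1, 1), (4, 1)

λ = -3: successive nullity increments [1, 1, 1] count blocks of size ≥ k; block sizes are [3].
λ = 1: successive nullity increments [1] count blocks of size ≥ k; block sizes are [1].
λ = 4: successive nullity increments [1] count blocks of size ≥ k; block sizes are [1].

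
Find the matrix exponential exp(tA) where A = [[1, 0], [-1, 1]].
A has Jordan form J = [[1, 1], [0, 1]] with A = PJP^{-1}, so e^{tA} = P e^{tJ} P^{-1}.

For a Jordan block J_k(λ), e^{tJ_k(λ)} = e^{λt} · (I + tN + t^2 N^2/2! + ... + t^{k-1} N^{k-1}/(k-1)!) where N is the nilpotent superdiagonal part.

Assembling the blocks and conjugating back gives the entries of e^{tA} as shown above.

e^{tA} = [[e^{t}, 0], [-t*e^{t}, e^{t}]]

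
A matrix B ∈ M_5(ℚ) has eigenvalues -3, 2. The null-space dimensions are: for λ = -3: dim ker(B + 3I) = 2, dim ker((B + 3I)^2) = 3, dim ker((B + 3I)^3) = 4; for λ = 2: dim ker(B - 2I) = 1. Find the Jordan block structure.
Jordan blocks: (-3, 3), (-3, 1), (2, 1)

λ = -3: successive nullity increments [2, 1, 1] count blocks of size ≥ k; block sizes are [3, 1].
λ = 2: successive nullity increments [1] count blocks of size ≥ k; block sizes are [1].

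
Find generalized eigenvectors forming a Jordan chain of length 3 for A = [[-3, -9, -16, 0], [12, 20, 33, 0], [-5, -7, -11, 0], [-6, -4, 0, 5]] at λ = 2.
v_1 = [[0, -2, 1, -2]]^T, v_2 = [[2, -3, 1, 2]]^T, v_3 = [[1, 3, -2, 6]]^T

We seek v_1 ∈ ker((A - 2I)^3) \ ker((A - 2I)^2), then set v_{i+1} = (A - 2I) v_i.

One such chain is v_1 = [[0, -2, 1, -2]]^T, v_2 = [[2, -3, 1, 2]]^T, v_3 = [[1, 3, -2, 6]]^T. Check: (A - 2I) v_3 = [[0, 0, 0, 0]]^T = 0.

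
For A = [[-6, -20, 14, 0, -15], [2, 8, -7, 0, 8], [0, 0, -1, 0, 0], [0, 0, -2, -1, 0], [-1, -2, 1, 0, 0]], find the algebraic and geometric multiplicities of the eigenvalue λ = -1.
The characteristic polynomial is (x - 4)(x + 1)^4, so the factor x + 1 appears with exponent 4: the algebraic multiplicity is 4.

rank(A + I) = 3, so the eigenspace has dimension 5 - 3 = 2: the geometric multiplicity is 2.

Since 2 < 4, A is not diagonalizable.

algebraic multiplicity 4, geometric multiplicity 2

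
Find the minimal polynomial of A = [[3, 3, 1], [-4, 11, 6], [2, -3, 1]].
m_A(x) = (x - 5)^3

The characteristic polynomial factors as (x - 5)^3. The minimal polynomial is ∏(x - λ)^{k_λ} where k_λ is the size of the largest Jordan block at λ.

For λ = 5: rank(A - 5I) = 2, and the largest Jordan block has size 3 (the smallest k with rank((A - 5I)^k) = rank((A - 5I)^(k+1))).

So m_A(x) = (x - 5)^3.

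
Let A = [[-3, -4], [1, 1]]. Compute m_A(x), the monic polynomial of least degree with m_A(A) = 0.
m_A(x) = (x + 1)^2

The characteristic polynomial factors as (x + 1)^2. The minimal polynomial is ∏(x - λ)^{k_λ} where k_λ is the size of the largest Jordan block at λ.

For λ = -1: rank(A + I) = 1, and the largest Jordan block has size 2 (the smallest k with rank((A + I)^k) = rank((A + I)^(k+1))).

So m_A(x) = (x + 1)^2.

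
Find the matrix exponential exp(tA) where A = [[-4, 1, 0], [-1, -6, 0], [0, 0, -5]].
e^{tA} = [[(t + 1)*e^{-5*t}, t*e^{-5*t}, 0], [-t*e^{-5*t}, (1 - t)*e^{-5*t}, 0], [0, 0, e^{-5*t}]]

A has Jordan form J = [[-5, 1, 0], [0, -5, 0], [0, 0, -5]] with A = PJP^{-1}, so e^{tA} = P e^{tJ} P^{-1}.

For a Jordan block J_k(λ), e^{tJ_k(λ)} = e^{λt} · (I + tN + t^2 N^2/2! + ... + t^{k-1} N^{k-1}/(k-1)!) where N is the nilpotent superdiagonal part.

Assembling the blocks and conjugating back gives the entries of e^{tA} as shown above.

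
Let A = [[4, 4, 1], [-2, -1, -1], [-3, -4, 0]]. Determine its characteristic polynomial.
χ_A(x) = (x - 1)^3

xI - A = [[x - 4, -4, -1], [2, x + 1, 1], [3, 4, x]].

Expanding det(xI - A) along the first row:
det(xI - A) = + (x - 4)·det([[x + 1, 1], [4, x]]) - (-4)·det([[2, 1], [3, x]]) + (-1)·det([[2, x + 1], [3, 4]]).

Evaluating gives χ_A(x) = x^3 - 3x^2 + 3x - 1 = (x - 1)^3.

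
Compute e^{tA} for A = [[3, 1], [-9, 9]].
e^{tA} = [[(1 - 3*t)*e^{6*t}, t*e^{6*t}], [-9*t*e^{6*t}, (3*t + 1)*e^{6*t}]]

A has Jordan form J = [[6, 1], [0, 6]] with A = PJP^{-1}, so e^{tA} = P e^{tJ} P^{-1}.

For a Jordan block J_k(λ), e^{tJ_k(λ)} = e^{λt} · (I + tN + t^2 N^2/2! + ... + t^{k-1} N^{k-1}/(k-1)!) where N is the nilpotent superdiagonal part.

Assembling the blocks and conjugating back gives the entries of e^{tA} as shown above.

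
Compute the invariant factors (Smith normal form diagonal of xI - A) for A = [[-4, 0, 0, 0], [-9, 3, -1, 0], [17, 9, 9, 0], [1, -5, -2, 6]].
(x - 6)^3(x + 4)

The Jordan structure of A has elementary divisors (x + 4), (x - 6)^3. Arranging the block sizes at each eigenvalue in decreasing order and taking row products gives the invariant factors.

Invariant factors (smallest first, each dividing the next): (x - 6)^3(x + 4).

Check: the last factor (x - 6)^3(x + 4) is the minimal polynomial, and the product (x - 6)^3(x + 4) is the characteristic polynomial.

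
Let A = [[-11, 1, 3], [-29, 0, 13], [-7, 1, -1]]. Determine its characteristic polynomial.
χ_A(x) = (x + 4)^3

xI - A = [[x + 11, -1, -3], [29, x, -13], [7, -1, x + 1]].

Expanding det(xI - A) along the first row:
det(xI - A) = + (x + 11)·det([[x, -13], [-1, x + 1]]) - (-1)·det([[29, -13], [7, x + 1]]) + (-3)·det([[29, x], [7, -1]]).

Evaluating gives χ_A(x) = x^3 + 12x^2 + 48x + 64 = (x + 4)^3.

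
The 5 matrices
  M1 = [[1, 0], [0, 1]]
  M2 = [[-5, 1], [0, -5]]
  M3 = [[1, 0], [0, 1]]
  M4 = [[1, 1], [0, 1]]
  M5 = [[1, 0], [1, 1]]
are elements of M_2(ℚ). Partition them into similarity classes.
3 classes: {M1, M3}, {M2}, {M4, M5}

Characteristic polynomials: χ_{M1} = (x - 1)^2, χ_{M2} = (x + 5)^2, χ_{M3} = (x - 1)^2, χ_{M4} = (x - 1)^2, χ_{M5} = (x - 1)^2.

{M1, M3}: invariant factors x - 1, x - 1.

{M2}: invariant factors (x + 5)^2.

{M4, M5}: invariant factors (x - 1)^2.

Matrices are similar if and only if their invariant-factor lists agree; the partition into similarity classes is {M1, M3}, {M2}, {M4, M5}.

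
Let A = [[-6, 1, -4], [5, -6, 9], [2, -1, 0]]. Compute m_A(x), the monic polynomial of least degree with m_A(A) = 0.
The characteristic polynomial factors as (x + 4)^3. The minimal polynomial is ∏(x - λ)^{k_λ} where k_λ is the size of the largest Jordan block at λ.

For λ = -4: rank(A + 4I) = 2, and the largest Jordan block has size 3 (the smallest k with rank((A + 4I)^k) = rank((A + 4I)^(k+1))).

So m_A(x) = (x + 4)^3.

m_A(x) = (x + 4)^3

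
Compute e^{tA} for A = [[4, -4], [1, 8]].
A has Jordan form J = [[6, 1], [0, 6]] with A = PJP^{-1}, so e^{tA} = P e^{tJ} P^{-1}.

For a Jordan block J_k(λ), e^{tJ_k(λ)} = e^{λt} · (I + tN + t^2 N^2/2! + ... + t^{k-1} N^{k-1}/(k-1)!) where N is the nilpotent superdiagonal part.

Assembling the blocks and conjugating back gives the entries of e^{tA} as shown above.

e^{tA} = [[(1 - 2*t)*e^{6*t}, -4*t*e^{6*t}], [t*e^{6*t}, (2*t + 1)*e^{6*t}]]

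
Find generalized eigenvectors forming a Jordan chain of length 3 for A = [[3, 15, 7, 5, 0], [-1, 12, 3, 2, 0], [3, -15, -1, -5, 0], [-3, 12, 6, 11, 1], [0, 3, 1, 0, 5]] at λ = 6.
We seek v_1 ∈ ker((A - 6I)^3) \ ker((A - 6I)^2), then set v_{i+1} = (A - 6I) v_i.

One such chain is v_1 = [[1, 0, 0, 1, 0]]^T, v_2 = [[2, 1, -2, 2, 0]]^T, v_3 = [[5, 2, -5, 4, 1]]^T. Check: (A - 6I) v_3 = [[0, 0, 0, 0, 0]]^T = 0.

v_1 = [[1, 0, 0, 1, 0]]^T, v_2 = [[2, 1, -2, 2, 0]]^T, v_3 = [[5, 2, -5, 4, 1]]^T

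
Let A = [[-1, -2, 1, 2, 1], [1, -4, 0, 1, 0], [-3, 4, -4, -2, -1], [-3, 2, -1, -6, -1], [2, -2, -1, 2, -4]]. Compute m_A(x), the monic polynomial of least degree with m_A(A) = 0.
m_A(x) = (x + 3)(x + 4)^2

The characteristic polynomial factors as (x + 3)(x + 4)^4. The minimal polynomial is ∏(x - λ)^{k_λ} where k_λ is the size of the largest Jordan block at λ.

For λ = -4: rank(A + 4I) = 3, and the largest Jordan block has size 2 (the smallest k with rank((A + 4I)^k) = rank((A + 4I)^(k+1))).
For λ = -3: rank(A + 3I) = 4, and the largest Jordan block has size 1 (the smallest k with rank((A + 3I)^k) = rank((A + 3I)^(k+1))).

So m_A(x) = (x + 3)(x + 4)^2.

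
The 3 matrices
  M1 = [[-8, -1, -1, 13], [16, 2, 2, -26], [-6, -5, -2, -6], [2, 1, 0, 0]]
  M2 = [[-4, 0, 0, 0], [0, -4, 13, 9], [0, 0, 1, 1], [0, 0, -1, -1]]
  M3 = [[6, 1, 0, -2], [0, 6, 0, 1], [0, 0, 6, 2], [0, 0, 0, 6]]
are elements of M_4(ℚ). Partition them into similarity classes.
3 classes: {M1}, {M2}, {M3}

Characteristic polynomials: χ_{M1} = x^2(x + 4)^2, χ_{M2} = x^2(x + 4)^2, χ_{M3} = (x - 6)^4.

{M1}: invariant factors x^2(x + 4)^2.

{M2}: invariant factors x + 4, x^2(x + 4).

{M3}: invariant factors x - 6, (x - 6)^3.

Matrices are similar if and only if their invariant-factor lists agree; the partition into similarity classes is {M1}, {M2}, {M3}.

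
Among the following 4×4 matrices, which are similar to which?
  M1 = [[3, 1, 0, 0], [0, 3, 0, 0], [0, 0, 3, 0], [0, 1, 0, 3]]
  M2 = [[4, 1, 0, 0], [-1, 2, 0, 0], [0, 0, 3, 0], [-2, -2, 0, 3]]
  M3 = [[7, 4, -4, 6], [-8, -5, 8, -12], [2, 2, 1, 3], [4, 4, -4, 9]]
1 class: {M1, M2, M3}

Characteristic polynomials: χ_{M1} = (x - 3)^4, χ_{M2} = (x - 3)^4, χ_{M3} = (x - 3)^4.

{M1, M2, M3}: invariant factors x - 3, x - 3, (x - 3)^2.

Matrices are similar if and only if their invariant-factor lists agree; the partition into similarity classes is {M1, M2, M3}.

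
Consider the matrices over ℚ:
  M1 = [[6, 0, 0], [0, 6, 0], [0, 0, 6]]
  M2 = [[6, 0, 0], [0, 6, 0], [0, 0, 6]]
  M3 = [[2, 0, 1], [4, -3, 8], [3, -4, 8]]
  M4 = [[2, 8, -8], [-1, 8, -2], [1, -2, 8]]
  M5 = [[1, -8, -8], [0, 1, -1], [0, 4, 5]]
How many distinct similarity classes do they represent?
Characteristic polynomials: χ_{M1} = (x - 6)^3, χ_{M2} = (x - 6)^3, χ_{M3} = (x - 3)^2(x - 1), χ_{M4} = (x - 6)^3, χ_{M5} = (x - 3)^2(x - 1).

{M1, M2}: invariant factors x - 6, x - 6, x - 6.

{M3, M5}: invariant factors (x - 3)^2(x - 1).

{M4}: invariant factors x - 6, (x - 6)^2.

Matrices are similar if and only if their invariant-factor lists agree; the partition into similarity classes is {M1, M2}, {M3, M5}, {M4}.

3 classes: {M1, M2}, {M3, M5}, {M4}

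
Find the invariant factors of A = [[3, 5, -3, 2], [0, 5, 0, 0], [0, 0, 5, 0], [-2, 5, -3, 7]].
x - 5, x - 5, (x - 5)^2

The Jordan structure of A has elementary divisors (x - 5)^2, (x - 5), (x - 5). Arranging the block sizes at each eigenvalue in decreasing order and taking row products gives the invariant factors.

Invariant factors (smallest first, each dividing the next): x - 5, x - 5, (x - 5)^2.

Check: the last factor (x - 5)^2 is the minimal polynomial, and the product (x - 5)^4 is the characteristic polynomial.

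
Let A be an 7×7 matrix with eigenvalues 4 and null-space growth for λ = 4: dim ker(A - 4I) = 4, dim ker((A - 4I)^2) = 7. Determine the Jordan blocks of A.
Jordan blocks: (4, 2), (4, 2), (4, 2), (4, 1)

λ = 4: successive nullity increments [4, 3] count blocks of size ≥ k; block sizes are [2, 2, 2, 1].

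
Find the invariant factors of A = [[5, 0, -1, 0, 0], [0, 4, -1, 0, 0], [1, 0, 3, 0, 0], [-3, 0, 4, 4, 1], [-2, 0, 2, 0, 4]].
(x - 4)^2, (x - 4)^3

The Jordan structure of A has elementary divisors (x - 4)^3, (x - 4)^2. Arranging the block sizes at each eigenvalue in decreasing order and taking row products gives the invariant factors.

Invariant factors (smallest first, each dividing the next): (x - 4)^2, (x - 4)^3.

Check: the last factor (x - 4)^3 is the minimal polynomial, and the product (x - 4)^5 is the characteristic polynomial.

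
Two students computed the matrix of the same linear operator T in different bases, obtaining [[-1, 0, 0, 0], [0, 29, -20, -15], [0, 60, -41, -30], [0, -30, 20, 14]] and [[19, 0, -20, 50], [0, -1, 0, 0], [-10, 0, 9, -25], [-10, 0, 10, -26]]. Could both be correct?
Yes.

Two matrices over a field are similar if and only if they have the same invariant factors.

Both A and B have characteristic polynomial (x - 4)(x + 1)^3 and minimal polynomial (x - 4)(x + 1). Computing further, both have invariant factors x + 1, x + 1, (x - 4)(x + 1). Hence A and B are similar.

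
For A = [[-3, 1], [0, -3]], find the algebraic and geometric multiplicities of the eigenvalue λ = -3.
The characteristic polynomial is (x + 3)^2, so the factor x + 3 appears with exponent 2: the algebraic multiplicity is 2.

rank(A + 3I) = 1, so the eigenspace has dimension 2 - 1 = 1: the geometric multiplicity is 1.

Since 1 < 2, A is not diagonalizable.

algebraic multiplicity 2, geometric multiplicity 1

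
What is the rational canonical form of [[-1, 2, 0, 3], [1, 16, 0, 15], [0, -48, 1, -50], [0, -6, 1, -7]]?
The invariant factors of A (the non-unit diagonal entries of the Smith normal form of xI - A over ℚ[x]) are (x - 3)^2(x^2 - 3x - 2), each dividing the next. The characteristic polynomial is their product, (x - 3)^2(x^2 - 3x - 2).

The rational canonical form is the block-diagonal matrix of companion matrices C(f_i):
R = [[0, 0, 0, 18], [1, 0, 0, 15], [0, 1, 0, -25], [0, 0, 1, 9]].

Note the characteristic polynomial does not split into linear factors over ℚ, so A has no Jordan form over ℚ; the rational canonical form exists over any field.

R = [[0, 0, 0, 18], [1, 0, 0, 15], [0, 1, 0, -25], [0, 0, 1, 9]]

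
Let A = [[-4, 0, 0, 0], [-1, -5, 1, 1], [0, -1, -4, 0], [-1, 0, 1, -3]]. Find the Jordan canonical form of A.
J = [[-4, 1, 0, 0], [0, -4, 1, 0], [0, 0, -4, 0], [0, 0, 0, -4]]

The characteristic polynomial is det(xI - A) = (x + 4)^4, so the eigenvalues are -4 (algebraic multiplicity 4).

For λ = -4: rank(A + 4I) = 2, rank((A + 4I)^2) = 1, rank((A + 4I)^3) = 0. The eigenspace has dimension 4 - 2 = 2, so there are 2 Jordan blocks; the rank sequence gives block sizes [3, 1].

Assembling the blocks gives the Jordan form J above.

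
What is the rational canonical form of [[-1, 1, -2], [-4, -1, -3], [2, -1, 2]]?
The invariant factors of A (the non-unit diagonal entries of the Smith normal form of xI - A over ℚ[x]) are x^3 + 2x + 5, each dividing the next. The characteristic polynomial is their product, x^3 + 2x + 5.

The rational canonical form is the block-diagonal matrix of companion matrices C(f_i):
R = [[0, 0, -5], [1, 0, -2], [0, 1, 0]].

Note the characteristic polynomial does not split into linear factors over ℚ, so A has no Jordan form over ℚ; the rational canonical form exists over any field.

R = [[0, 0, -5], [1, 0, -2], [0, 1, 0]]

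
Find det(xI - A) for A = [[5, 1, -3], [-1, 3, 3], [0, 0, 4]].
χ_A(x) = (x - 4)^3

xI - A = [[x - 5, -1, 3], [1, x - 3, -3], [0, 0, x - 4]].

Expanding det(xI - A) along the first row:
det(xI - A) = + (x - 5)·det([[x - 3, -3], [0, x - 4]]) - (-1)·det([[1, -3], [0, x - 4]]) + (3)·det([[1, x - 3], [0, 0]]).

Evaluating gives χ_A(x) = x^3 - 12x^2 + 48x - 64 = (x - 4)^3.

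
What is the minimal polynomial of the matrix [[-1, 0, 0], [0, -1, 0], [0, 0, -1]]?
The characteristic polynomial factors as (x + 1)^3. The minimal polynomial is ∏(x - λ)^{k_λ} where k_λ is the size of the largest Jordan block at λ.

For λ = -1: rank(A + I) = 0, and the largest Jordan block has size 1 (the smallest k with rank((A + I)^k) = rank((A + I)^(k+1))).

So m_A(x) = x + 1.

m_A(x) = x + 1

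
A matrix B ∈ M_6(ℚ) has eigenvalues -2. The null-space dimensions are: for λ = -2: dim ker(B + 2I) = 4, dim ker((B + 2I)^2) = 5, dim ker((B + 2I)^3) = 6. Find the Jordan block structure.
λ = -2: successive nullity increments [4, 1, 1] count blocks of size ≥ k; block sizes are [3, 1, 1, 1].

Jordan blocks: (-2, 3), (-2, 1), (-2, 1), (-2, 1)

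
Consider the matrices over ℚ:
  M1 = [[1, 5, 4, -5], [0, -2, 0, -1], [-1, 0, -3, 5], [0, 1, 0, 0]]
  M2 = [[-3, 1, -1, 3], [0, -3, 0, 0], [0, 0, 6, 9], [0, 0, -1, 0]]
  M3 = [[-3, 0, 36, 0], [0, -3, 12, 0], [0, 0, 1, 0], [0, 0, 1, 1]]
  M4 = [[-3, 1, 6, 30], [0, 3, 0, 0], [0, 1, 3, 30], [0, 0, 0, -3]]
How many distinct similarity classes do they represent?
Characteristic polynomials: χ_{M1} = (x + 1)^4, χ_{M2} = (x - 3)^2(x + 3)^2, χ_{M3} = (x - 1)^2(x + 3)^2, χ_{M4} = (x - 3)^2(x + 3)^2.

{M1}: invariant factors (x + 1)^2, (x + 1)^2.

{M2}: invariant factors (x - 3)^2(x + 3)^2.

{M3}: invariant factors x + 3, (x - 1)^2(x + 3).

{M4}: invariant factors x + 3, (x - 3)^2(x + 3).

Matrices are similar if and only if their invariant-factor lists agree; the partition into similarity classes is {M1}, {M2}, {M3}, {M4}.

4 classes: {M1}, {M2}, {M3}, {M4}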